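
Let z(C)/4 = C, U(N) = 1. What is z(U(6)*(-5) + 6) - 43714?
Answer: -43710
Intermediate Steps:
z(C) = 4*C
z(U(6)*(-5) + 6) - 43714 = 4*(1*(-5) + 6) - 43714 = 4*(-5 + 6) - 43714 = 4*1 - 43714 = 4 - 43714 = -43710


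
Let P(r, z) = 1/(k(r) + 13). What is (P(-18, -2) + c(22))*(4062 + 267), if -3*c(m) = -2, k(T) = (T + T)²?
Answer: 3782103/1309 ≈ 2889.3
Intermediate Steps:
k(T) = 4*T² (k(T) = (2*T)² = 4*T²)
P(r, z) = 1/(13 + 4*r²) (P(r, z) = 1/(4*r² + 13) = 1/(13 + 4*r²))
c(m) = ⅔ (c(m) = -⅓*(-2) = ⅔)
(P(-18, -2) + c(22))*(4062 + 267) = (1/(13 + 4*(-18)²) + ⅔)*(4062 + 267) = (1/(13 + 4*324) + ⅔)*4329 = (1/(13 + 1296) + ⅔)*4329 = (1/1309 + ⅔)*4329 = (2621/3927)*4329 = 3782103/1309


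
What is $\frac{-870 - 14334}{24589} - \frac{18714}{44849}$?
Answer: $- \frac{1142042742}{1102792061} \approx -1.0356$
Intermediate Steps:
$\frac{-870 - 14334}{24589} - \frac{18714}{44849} = \left(-870 - 14334\right) \frac{1}{24589} - \frac{18714}{44849} = \left(-15204\right) \frac{1}{24589} - \frac{18714}{44849} = - \frac{15204}{24589} - \frac{18714}{44849} = - \frac{1142042742}{1102792061}$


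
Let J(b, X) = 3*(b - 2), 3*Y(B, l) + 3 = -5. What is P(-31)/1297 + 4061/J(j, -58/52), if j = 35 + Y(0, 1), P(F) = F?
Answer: 5264296/118027 ≈ 44.602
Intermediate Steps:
Y(B, l) = -8/3 (Y(B, l) = -1 + (1/3)*(-5) = -1 - 5/3 = -8/3)
j = 97/3 (j = 35 - 8/3 = 97/3 ≈ 32.333)
J(b, X) = -6 + 3*b (J(b, X) = 3*(-2 + b) = -6 + 3*b)
P(-31)/1297 + 4061/J(j, -58/52) = -31/1297 + 4061/(-6 + 3*(97/3)) = -31*1/1297 + 4061/(-6 + 97) = -31/1297 + 4061/91 = 5264296/118027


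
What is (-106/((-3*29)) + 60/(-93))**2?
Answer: 2390116/7273809 ≈ 0.32859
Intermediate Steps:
(-106/((-3*29)) + 60/(-93))**2 = (-106/(-87) + 60*(-1/93))**2 = (-106*(-1/87) - 20/31)**2 = (106/87 - 20/31)**2 = (1546/2697)**2 = 2390116/7273809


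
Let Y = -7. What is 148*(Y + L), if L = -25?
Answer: -4736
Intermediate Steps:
148*(Y + L) = 148*(-7 - 25) = 148*(-32) = -4736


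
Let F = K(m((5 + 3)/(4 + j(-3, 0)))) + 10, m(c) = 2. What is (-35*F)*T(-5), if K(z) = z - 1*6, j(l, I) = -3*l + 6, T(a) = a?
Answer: 1050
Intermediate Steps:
j(l, I) = 6 - 3*l
K(z) = -6 + z (K(z) = z - 6 = -6 + z)
F = 6 (F = (-6 + 2) + 10 = -4 + 10 = 6)
(-35*F)*T(-5) = -35*6*(-5) = -210*(-5) = 1050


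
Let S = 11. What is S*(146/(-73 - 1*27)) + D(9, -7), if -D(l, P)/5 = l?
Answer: -3053/50 ≈ -61.060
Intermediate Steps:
D(l, P) = -5*l
S*(146/(-73 - 1*27)) + D(9, -7) = 11*(146/(-73 - 1*27)) - 5*9 = 11*(146/(-73 - 27)) - 45 = 11*(146/(-100)) - 45 = 11*(146*(-1/100)) - 45 = 11*(-73/50) - 45 = -803/50 - 45 = -3053/50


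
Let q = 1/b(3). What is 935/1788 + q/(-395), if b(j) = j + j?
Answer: 123009/235420 ≈ 0.52251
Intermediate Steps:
b(j) = 2*j
q = ⅙ (q = 1/(2*3) = 1/6 = ⅙ ≈ 0.16667)
935/1788 + q/(-395) = 935/1788 + (⅙)/(-395) = 935*(1/1788) + (⅙)*(-1/395) = 935/1788 - 1/2370 = 123009/235420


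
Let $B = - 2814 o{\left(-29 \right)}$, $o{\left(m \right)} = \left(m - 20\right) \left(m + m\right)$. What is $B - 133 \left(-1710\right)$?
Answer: $-7769958$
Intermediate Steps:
$o{\left(m \right)} = 2 m \left(-20 + m\right)$ ($o{\left(m \right)} = \left(-20 + m\right) 2 m = 2 m \left(-20 + m\right)$)
$B = -7997388$ ($B = - 2814 \cdot 2 \left(-29\right) \left(-20 - 29\right) = - 2814 \cdot 2 \left(-29\right) \left(-49\right) = \left(-2814\right) 2842 = -7997388$)
$B - 133 \left(-1710\right) = -7997388 - 133 \left(-1710\right) = -7997388 - -227430 = -7997388 + 227430 = -7769958$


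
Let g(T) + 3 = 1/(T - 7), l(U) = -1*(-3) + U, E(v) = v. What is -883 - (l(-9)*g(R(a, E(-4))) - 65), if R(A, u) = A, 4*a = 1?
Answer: -7532/9 ≈ -836.89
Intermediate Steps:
a = 1/4 (a = (1/4)*1 = 1/4 ≈ 0.25000)
l(U) = 3 + U
g(T) = -3 + 1/(-7 + T) (g(T) = -3 + 1/(T - 7) = -3 + 1/(-7 + T))
-883 - (l(-9)*g(R(a, E(-4))) - 65) = -883 - ((3 - 9)*((22 - 3*1/4)/(-7 + 1/4)) - 65) = -883 - (-6*(22 - 3/4)/(-27/4) - 65) = -883 - (-(-8)*85/(9*4) - 65) = -883 - (-6*(-85/27) - 65) = -883 - (170/9 - 65) = -883 - 1*(-415/9) = -883 + 415/9 = -7532/9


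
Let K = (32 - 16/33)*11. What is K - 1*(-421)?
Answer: 2303/3 ≈ 767.67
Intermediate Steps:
K = 1040/3 (K = (32 - 16*1/33)*11 = (32 - 16/33)*11 = (1040/33)*11 = 1040/3 ≈ 346.67)
K - 1*(-421) = 1040/3 - 1*(-421) = 1040/3 + 421 = 2303/3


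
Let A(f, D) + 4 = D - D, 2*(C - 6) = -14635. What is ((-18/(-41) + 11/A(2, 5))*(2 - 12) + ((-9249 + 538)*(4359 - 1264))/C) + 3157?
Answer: 8234754467/1199086 ≈ 6867.5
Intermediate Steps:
C = -14623/2 (C = 6 + (½)*(-14635) = 6 - 14635/2 = -14623/2 ≈ -7311.5)
A(f, D) = -4 (A(f, D) = -4 + (D - D) = -4 + 0 = -4)
((-18/(-41) + 11/A(2, 5))*(2 - 12) + ((-9249 + 538)*(4359 - 1264))/C) + 3157 = ((-18/(-41) + 11/(-4))*(2 - 12) + ((-9249 + 538)*(4359 - 1264))/(-14623/2)) + 3157 = ((-18*(-1/41) + 11*(-¼))*(-10) - 8711*3095*(-2/14623)) + 3157 = ((18/41 - 11/4)*(-10) - 26960545*(-2/14623)) + 3157 = (-379/164*(-10) + 53921090/14623) + 3157 = (1895/82 + 53921090/14623) + 3157 = 4449239965/1199086 + 3157 = 8234754467/1199086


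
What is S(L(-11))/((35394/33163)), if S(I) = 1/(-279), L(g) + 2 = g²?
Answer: -33163/9874926 ≈ -0.0033583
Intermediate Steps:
L(g) = -2 + g²
S(I) = -1/279
S(L(-11))/((35394/33163)) = -1/(279*(35394/33163)) = -1/(279*(35394*(1/33163))) = -1/(279*35394/33163) = -1/279*33163/35394 = -33163/9874926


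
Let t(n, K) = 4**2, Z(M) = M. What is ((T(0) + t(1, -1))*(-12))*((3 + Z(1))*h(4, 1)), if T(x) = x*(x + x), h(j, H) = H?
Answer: -768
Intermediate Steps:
t(n, K) = 16
T(x) = 2*x**2 (T(x) = x*(2*x) = 2*x**2)
((T(0) + t(1, -1))*(-12))*((3 + Z(1))*h(4, 1)) = ((2*0**2 + 16)*(-12))*((3 + 1)*1) = ((2*0 + 16)*(-12))*(4*1) = ((0 + 16)*(-12))*4 = (16*(-12))*4 = -192*4 = -768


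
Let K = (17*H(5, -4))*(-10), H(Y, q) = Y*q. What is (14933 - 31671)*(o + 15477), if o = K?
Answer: -315963226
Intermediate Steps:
K = 3400 (K = (17*(5*(-4)))*(-10) = (17*(-20))*(-10) = -340*(-10) = 3400)
o = 3400
(14933 - 31671)*(o + 15477) = (14933 - 31671)*(3400 + 15477) = -16738*18877 = -315963226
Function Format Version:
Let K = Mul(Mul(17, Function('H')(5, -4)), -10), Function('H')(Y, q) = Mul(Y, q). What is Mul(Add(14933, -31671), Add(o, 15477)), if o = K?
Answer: -315963226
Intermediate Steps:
K = 3400 (K = Mul(Mul(17, Mul(5, -4)), -10) = Mul(Mul(17, -20), -10) = Mul(-340, -10) = 3400)
o = 3400
Mul(Add(14933, -31671), Add(o, 15477)) = Mul(Add(14933, -31671), Add(3400, 15477)) = Mul(-16738, 18877) = -315963226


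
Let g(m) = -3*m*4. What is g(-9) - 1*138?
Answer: -30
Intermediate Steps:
g(m) = -12*m
g(-9) - 1*138 = -12*(-9) - 1*138 = 108 - 138 = -30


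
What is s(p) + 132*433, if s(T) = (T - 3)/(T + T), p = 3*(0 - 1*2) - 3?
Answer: 171470/3 ≈ 57157.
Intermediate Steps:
p = -9 (p = 3*(0 - 2) - 3 = 3*(-2) - 3 = -6 - 3 = -9)
s(T) = (-3 + T)/(2*T) (s(T) = (-3 + T)/((2*T)) = (-3 + T)*(1/(2*T)) = (-3 + T)/(2*T))
s(p) + 132*433 = (½)*(-3 - 9)/(-9) + 132*433 = (½)*(-⅑)*(-12) + 57156 = ⅔ + 57156 = 171470/3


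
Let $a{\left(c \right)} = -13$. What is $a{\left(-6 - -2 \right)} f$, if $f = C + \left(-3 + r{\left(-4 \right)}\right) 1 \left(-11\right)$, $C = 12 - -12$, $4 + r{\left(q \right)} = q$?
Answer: $-1885$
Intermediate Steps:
$r{\left(q \right)} = -4 + q$
$C = 24$ ($C = 12 + 12 = 24$)
$f = 145$ ($f = 24 + \left(-3 - 8\right) 1 \left(-11\right) = 24 + \left(-11\right) 1 \left(-11\right) = 24 - -121 = 24 + 121 = 145$)
$a{\left(-6 - -2 \right)} f = \left(-13\right) 145 = -1885$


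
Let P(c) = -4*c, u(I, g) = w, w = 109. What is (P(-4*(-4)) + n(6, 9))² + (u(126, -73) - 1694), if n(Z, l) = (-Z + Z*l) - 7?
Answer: -1056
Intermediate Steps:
u(I, g) = 109
n(Z, l) = -7 - Z + Z*l
(P(-4*(-4)) + n(6, 9))² + (u(126, -73) - 1694) = (-(-16)*(-4) + (-7 - 1*6 + 6*9))² + (109 - 1694) = (-4*16 + (-7 - 6 + 54))² - 1585 = (-64 + 41)² - 1585 = (-23)² - 1585 = 529 - 1585 = -1056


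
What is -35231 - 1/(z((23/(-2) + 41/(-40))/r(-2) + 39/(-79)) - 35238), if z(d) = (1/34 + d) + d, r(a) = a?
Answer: -66669875219967/1892363977 ≈ -35231.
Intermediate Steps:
z(d) = 1/34 + 2*d (z(d) = (1/34 + d) + d = 1/34 + 2*d)
-35231 - 1/(z((23/(-2) + 41/(-40))/r(-2) + 39/(-79)) - 35238) = -35231 - 1/((1/34 + 2*((23/(-2) + 41/(-40))/(-2) + 39/(-79))) - 35238) = -35231 - 1/((1/34 + 2*((23*(-1/2) + 41*(-1/40))*(-1/2) + 39*(-1/79))) - 35238) = -35231 - 1/((1/34 + 2*((-23/2 - 41/40)*(-1/2) - 39/79)) - 35238) = -35231 - 1/((1/34 + 2*(-501/40*(-1/2) - 39/79)) - 35238) = -35231 - 1/((1/34 + 2*(501/80 - 39/79)) - 35238) = -35231 - 1/((1/34 + 2*(36459/6320)) - 35238) = -35231 - 1/((1/34 + 36459/3160) - 35238) = -35231 - 1/(621383/53720 - 35238) = -35231 - 1/(-1892363977/53720) = -35231 - 1*(-53720/1892363977) = -35231 + 53720/1892363977 = -66669875219967/1892363977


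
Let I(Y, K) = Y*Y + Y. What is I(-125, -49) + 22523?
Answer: 38023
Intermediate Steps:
I(Y, K) = Y + Y**2 (I(Y, K) = Y**2 + Y = Y + Y**2)
I(-125, -49) + 22523 = -125*(1 - 125) + 22523 = -125*(-124) + 22523 = 15500 + 22523 = 38023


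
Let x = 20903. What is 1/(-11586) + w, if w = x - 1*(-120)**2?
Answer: 75343757/11586 ≈ 6503.0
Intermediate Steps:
w = 6503 (w = 20903 - 1*(-120)**2 = 20903 - 1*14400 = 20903 - 14400 = 6503)
1/(-11586) + w = 1/(-11586) + 6503 = -1/11586 + 6503 = 75343757/11586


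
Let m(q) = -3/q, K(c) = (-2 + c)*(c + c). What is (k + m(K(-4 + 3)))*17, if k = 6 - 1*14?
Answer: -289/2 ≈ -144.50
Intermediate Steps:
K(c) = 2*c*(-2 + c) (K(c) = (-2 + c)*(2*c) = 2*c*(-2 + c))
k = -8 (k = 6 - 14 = -8)
(k + m(K(-4 + 3)))*17 = (-8 - 3*1/(2*(-4 + 3)*(-2 + (-4 + 3))))*17 = (-8 - 3*(-1/(2*(-2 - 1))))*17 = (-8 - 3/(2*(-1)*(-3)))*17 = (-8 - 3/6)*17 = (-8 - 3*⅙)*17 = (-8 - ½)*17 = -17/2*17 = -289/2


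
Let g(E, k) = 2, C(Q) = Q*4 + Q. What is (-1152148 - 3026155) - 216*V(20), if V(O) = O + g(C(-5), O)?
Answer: -4183055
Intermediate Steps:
C(Q) = 5*Q (C(Q) = 4*Q + Q = 5*Q)
V(O) = 2 + O (V(O) = O + 2 = 2 + O)
(-1152148 - 3026155) - 216*V(20) = (-1152148 - 3026155) - 216*(2 + 20) = -4178303 - 216*22 = -4178303 - 4752 = -4183055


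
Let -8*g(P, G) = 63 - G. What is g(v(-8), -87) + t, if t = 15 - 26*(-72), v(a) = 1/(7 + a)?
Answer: 7473/4 ≈ 1868.3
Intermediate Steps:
g(P, G) = -63/8 + G/8 (g(P, G) = -(63 - G)/8 = -63/8 + G/8)
t = 1887 (t = 15 + 1872 = 1887)
g(v(-8), -87) + t = (-63/8 + (⅛)*(-87)) + 1887 = (-63/8 - 87/8) + 1887 = -75/4 + 1887 = 7473/4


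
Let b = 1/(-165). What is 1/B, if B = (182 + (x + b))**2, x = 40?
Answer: 27225/1341683641 ≈ 2.0292e-5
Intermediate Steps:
b = -1/165 ≈ -0.0060606
B = 1341683641/27225 (B = (182 + (40 - 1/165))**2 = (182 + 6599/165)**2 = (36629/165)**2 = 1341683641/27225 ≈ 49281.)
1/B = 1/(1341683641/27225) = 27225/1341683641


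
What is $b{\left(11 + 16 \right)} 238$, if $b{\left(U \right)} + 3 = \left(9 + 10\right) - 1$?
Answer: $3570$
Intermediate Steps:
$b{\left(U \right)} = 15$ ($b{\left(U \right)} = -3 + \left(\left(9 + 10\right) - 1\right) = -3 + \left(19 - 1\right) = -3 + 18 = 15$)
$b{\left(11 + 16 \right)} 238 = 15 \cdot 238 = 3570$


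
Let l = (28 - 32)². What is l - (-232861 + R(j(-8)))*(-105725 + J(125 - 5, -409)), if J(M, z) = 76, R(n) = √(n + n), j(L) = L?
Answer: -24601531773 + 422596*I ≈ -2.4602e+10 + 4.226e+5*I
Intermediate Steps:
R(n) = √2*√n (R(n) = √(2*n) = √2*√n)
l = 16 (l = (-4)² = 16)
l - (-232861 + R(j(-8)))*(-105725 + J(125 - 5, -409)) = 16 - (-232861 + √2*√(-8))*(-105725 + 76) = 16 - (-232861 + √2*(2*I*√2))*(-105649) = 16 - (-232861 + 4*I)*(-105649) = 16 - (24601531789 - 422596*I) = 16 + (-24601531789 + 422596*I) = -24601531773 + 422596*I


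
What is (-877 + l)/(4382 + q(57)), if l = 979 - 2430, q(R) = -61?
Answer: -2328/4321 ≈ -0.53876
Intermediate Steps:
l = -1451
(-877 + l)/(4382 + q(57)) = (-877 - 1451)/(4382 - 61) = -2328/4321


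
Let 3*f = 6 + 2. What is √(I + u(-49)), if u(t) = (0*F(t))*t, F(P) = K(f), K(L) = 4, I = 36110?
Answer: √36110 ≈ 190.03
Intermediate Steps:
f = 8/3 (f = (6 + 2)/3 = (⅓)*8 = 8/3 ≈ 2.6667)
F(P) = 4
u(t) = 0 (u(t) = (0*4)*t = 0*t = 0)
√(I + u(-49)) = √(36110 + 0) = √36110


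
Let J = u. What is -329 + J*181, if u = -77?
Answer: -14266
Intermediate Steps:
J = -77
-329 + J*181 = -329 - 77*181 = -329 - 13937 = -14266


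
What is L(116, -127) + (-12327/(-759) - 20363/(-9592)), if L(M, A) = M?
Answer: 29642853/220616 ≈ 134.36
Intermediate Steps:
L(116, -127) + (-12327/(-759) - 20363/(-9592)) = 116 + (-12327/(-759) - 20363/(-9592)) = 116 + (-12327*(-1/759) - 20363*(-1/9592)) = 116 + (4109/253 + 20363/9592) = 116 + 4051397/220616 = 29642853/220616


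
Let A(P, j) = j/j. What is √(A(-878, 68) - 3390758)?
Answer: I*√3390757 ≈ 1841.4*I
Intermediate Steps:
A(P, j) = 1
√(A(-878, 68) - 3390758) = √(1 - 3390758) = √(-3390757) = I*√3390757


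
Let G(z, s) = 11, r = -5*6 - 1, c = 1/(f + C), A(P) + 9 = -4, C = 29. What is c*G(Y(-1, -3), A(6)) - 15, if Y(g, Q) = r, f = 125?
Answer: -209/14 ≈ -14.929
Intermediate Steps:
A(P) = -13 (A(P) = -9 - 4 = -13)
c = 1/154 (c = 1/(125 + 29) = 1/154 ≈ 0.0064935)
r = -31 (r = -30 - 1 = -31)
Y(g, Q) = -31
c*G(Y(-1, -3), A(6)) - 15 = (1/154)*11 - 15 = 1/14 - 15 = -209/14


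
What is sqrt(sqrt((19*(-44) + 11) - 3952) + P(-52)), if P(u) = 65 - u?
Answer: sqrt(117 + I*sqrt(4777)) ≈ 11.245 + 3.0732*I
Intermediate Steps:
sqrt(sqrt((19*(-44) + 11) - 3952) + P(-52)) = sqrt(sqrt((19*(-44) + 11) - 3952) + (65 - 1*(-52))) = sqrt(sqrt((-836 + 11) - 3952) + (65 + 52)) = sqrt(sqrt(-825 - 3952) + 117) = sqrt(sqrt(-4777) + 117) = sqrt(I*sqrt(4777) + 117) = sqrt(117 + I*sqrt(4777))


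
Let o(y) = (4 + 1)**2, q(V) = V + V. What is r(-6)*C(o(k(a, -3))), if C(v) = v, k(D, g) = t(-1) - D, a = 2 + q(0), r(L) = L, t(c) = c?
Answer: -150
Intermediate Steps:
q(V) = 2*V
a = 2 (a = 2 + 2*0 = 2 + 0 = 2)
k(D, g) = -1 - D
o(y) = 25 (o(y) = 5**2 = 25)
r(-6)*C(o(k(a, -3))) = -6*25 = -150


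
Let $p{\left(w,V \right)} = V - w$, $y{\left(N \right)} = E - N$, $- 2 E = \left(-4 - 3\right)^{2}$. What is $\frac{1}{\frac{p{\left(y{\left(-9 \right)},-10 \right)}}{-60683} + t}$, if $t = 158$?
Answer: $\frac{121366}{19175817} \approx 0.0063291$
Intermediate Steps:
$E = - \frac{49}{2}$ ($E = - \frac{\left(-4 - 3\right)^{2}}{2} = - \frac{\left(-7\right)^{2}}{2} = \left(- \frac{1}{2}\right) 49 = - \frac{49}{2} \approx -24.5$)
$y{\left(N \right)} = - \frac{49}{2} - N$
$\frac{1}{\frac{p{\left(y{\left(-9 \right)},-10 \right)}}{-60683} + t} = \frac{1}{\frac{-10 - \left(- \frac{49}{2} - -9\right)}{-60683} + 158} = \frac{1}{\left(-10 - \left(- \frac{49}{2} + 9\right)\right) \left(- \frac{1}{60683}\right) + 158} = \frac{1}{\left(-10 - - \frac{31}{2}\right) \left(- \frac{1}{60683}\right) + 158} = \frac{1}{\left(-10 + \frac{31}{2}\right) \left(- \frac{1}{60683}\right) + 158} = \frac{1}{\frac{11}{2} \left(- \frac{1}{60683}\right) + 158} = \frac{1}{- \frac{11}{121366} + 158} = \frac{1}{\frac{19175817}{121366}} = \frac{121366}{19175817}$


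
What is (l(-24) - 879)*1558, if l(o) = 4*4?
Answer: -1344554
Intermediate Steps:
l(o) = 16
(l(-24) - 879)*1558 = (16 - 879)*1558 = -863*1558 = -1344554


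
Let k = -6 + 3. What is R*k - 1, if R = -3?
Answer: 8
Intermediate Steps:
k = -3
R*k - 1 = -3*(-3) - 1 = 9 - 1 = 8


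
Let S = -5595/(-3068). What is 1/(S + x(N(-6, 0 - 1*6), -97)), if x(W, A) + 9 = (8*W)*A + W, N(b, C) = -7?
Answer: 3068/16621883 ≈ 0.00018458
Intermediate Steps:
S = 5595/3068 (S = -5595*(-1/3068) = 5595/3068 ≈ 1.8237)
x(W, A) = -9 + W + 8*A*W (x(W, A) = -9 + ((8*W)*A + W) = -9 + (8*A*W + W) = -9 + (W + 8*A*W) = -9 + W + 8*A*W)
1/(S + x(N(-6, 0 - 1*6), -97)) = 1/(5595/3068 + (-9 - 7 + 8*(-97)*(-7))) = 1/(5595/3068 + (-9 - 7 + 5432)) = 1/(5595/3068 + 5416) = 1/(16621883/3068) = 3068/16621883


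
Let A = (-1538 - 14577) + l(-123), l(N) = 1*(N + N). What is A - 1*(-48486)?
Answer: 32125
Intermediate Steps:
l(N) = 2*N (l(N) = 1*(2*N) = 2*N)
A = -16361 (A = (-1538 - 14577) + 2*(-123) = -16115 - 246 = -16361)
A - 1*(-48486) = -16361 - 1*(-48486) = -16361 + 48486 = 32125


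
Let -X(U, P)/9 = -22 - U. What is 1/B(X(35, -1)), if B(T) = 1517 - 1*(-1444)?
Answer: 1/2961 ≈ 0.00033772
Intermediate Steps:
X(U, P) = 198 + 9*U (X(U, P) = -9*(-22 - U) = 198 + 9*U)
B(T) = 2961 (B(T) = 1517 + 1444 = 2961)
1/B(X(35, -1)) = 1/2961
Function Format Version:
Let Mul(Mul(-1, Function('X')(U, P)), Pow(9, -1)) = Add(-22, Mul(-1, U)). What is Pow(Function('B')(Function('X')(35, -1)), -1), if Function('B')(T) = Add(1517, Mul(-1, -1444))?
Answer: Rational(1, 2961) ≈ 0.00033772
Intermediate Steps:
Function('X')(U, P) = Add(198, Mul(9, U)) (Function('X')(U, P) = Mul(-9, Add(-22, Mul(-1, U))) = Add(198, Mul(9, U)))
Function('B')(T) = 2961 (Function('B')(T) = Add(1517, 1444) = 2961)
Pow(Function('B')(Function('X')(35, -1)), -1) = Pow(2961, -1) = Rational(1, 2961)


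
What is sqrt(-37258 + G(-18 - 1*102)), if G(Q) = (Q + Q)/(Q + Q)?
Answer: I*sqrt(37257) ≈ 193.02*I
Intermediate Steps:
G(Q) = 1 (G(Q) = (2*Q)/((2*Q)) = (2*Q)*(1/(2*Q)) = 1)
sqrt(-37258 + G(-18 - 1*102)) = sqrt(-37258 + 1) = sqrt(-37257) = I*sqrt(37257)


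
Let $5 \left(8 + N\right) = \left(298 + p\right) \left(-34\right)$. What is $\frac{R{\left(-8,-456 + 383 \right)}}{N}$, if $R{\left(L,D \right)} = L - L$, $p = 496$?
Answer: $0$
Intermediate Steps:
$R{\left(L,D \right)} = 0$
$N = - \frac{27036}{5}$ ($N = -8 + \frac{\left(298 + 496\right) \left(-34\right)}{5} = -8 + \frac{794 \left(-34\right)}{5} = -8 + \frac{1}{5} \left(-26996\right) = -8 - \frac{26996}{5} = - \frac{27036}{5} \approx -5407.2$)
$\frac{R{\left(-8,-456 + 383 \right)}}{N} = \frac{0}{- \frac{27036}{5}} = 0 \left(- \frac{5}{27036}\right) = 0$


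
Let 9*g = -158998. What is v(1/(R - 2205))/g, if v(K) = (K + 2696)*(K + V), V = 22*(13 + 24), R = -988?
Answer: -28766457403749/231574885786 ≈ -124.22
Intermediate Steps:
V = 814 (V = 22*37 = 814)
v(K) = (814 + K)*(2696 + K) (v(K) = (K + 2696)*(K + 814) = (2696 + K)*(814 + K) = (814 + K)*(2696 + K))
g = -158998/9 (g = (⅑)*(-158998) = -158998/9 ≈ -17666.)
v(1/(R - 2205))/g = (2194544 + (1/(-988 - 2205))² + 3510/(-988 - 2205))/(-158998/9) = (2194544 + (1/(-3193))² + 3510/(-3193))*(-9/158998) = (2194544 + (-1/3193)² + 3510*(-1/3193))*(-9/158998) = (2194544 + 1/10195249 - 3510/3193)*(-9/158998) = (22373911314027/10195249)*(-9/158998) = -28766457403749/231574885786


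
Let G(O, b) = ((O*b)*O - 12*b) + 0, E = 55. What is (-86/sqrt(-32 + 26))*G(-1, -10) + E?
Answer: 55 + 4730*I*sqrt(6)/3 ≈ 55.0 + 3862.0*I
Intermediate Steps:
G(O, b) = -12*b + b*O**2 (G(O, b) = (b*O**2 - 12*b) + 0 = (-12*b + b*O**2) + 0 = -12*b + b*O**2)
(-86/sqrt(-32 + 26))*G(-1, -10) + E = (-86/sqrt(-32 + 26))*(-10*(-12 + (-1)**2)) + 55 = (-86*(-I*sqrt(6)/6))*(-10*(-12 + 1)) + 55 = (-86*(-I*sqrt(6)/6))*(-10*(-11)) + 55 = -(-43)*I*sqrt(6)/3*110 + 55 = (43*I*sqrt(6)/3)*110 + 55 = 4730*I*sqrt(6)/3 + 55 = 55 + 4730*I*sqrt(6)/3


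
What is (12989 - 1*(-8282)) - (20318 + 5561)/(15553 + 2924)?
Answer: 392998388/18477 ≈ 21270.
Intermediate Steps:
(12989 - 1*(-8282)) - (20318 + 5561)/(15553 + 2924) = (12989 + 8282) - 25879/18477 = 21271 - 25879/18477 = 392998388/18477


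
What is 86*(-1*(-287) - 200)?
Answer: 7482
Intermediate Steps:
86*(-1*(-287) - 200) = 86*(287 - 200) = 86*87 = 7482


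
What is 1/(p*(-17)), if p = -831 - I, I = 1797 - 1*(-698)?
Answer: 1/56542 ≈ 1.7686e-5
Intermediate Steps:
I = 2495 (I = 1797 + 698 = 2495)
p = -3326 (p = -831 - 1*2495 = -831 - 2495 = -3326)
1/(p*(-17)) = 1/(-3326*(-17)) = 1/56542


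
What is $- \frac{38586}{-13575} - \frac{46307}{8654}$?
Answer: $- \frac{98231427}{39159350} \approx -2.5085$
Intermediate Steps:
$- \frac{38586}{-13575} - \frac{46307}{8654} = \left(-38586\right) \left(- \frac{1}{13575}\right) - \frac{46307}{8654} = \frac{12862}{4525} - \frac{46307}{8654} = - \frac{98231427}{39159350}$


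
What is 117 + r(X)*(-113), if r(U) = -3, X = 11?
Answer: 456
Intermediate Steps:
117 + r(X)*(-113) = 117 - 3*(-113) = 117 + 339 = 456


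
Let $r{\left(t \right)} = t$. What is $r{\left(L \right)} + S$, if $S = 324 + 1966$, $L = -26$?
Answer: $2264$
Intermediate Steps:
$S = 2290$
$r{\left(L \right)} + S = -26 + 2290 = 2264$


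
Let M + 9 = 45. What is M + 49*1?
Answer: 85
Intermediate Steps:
M = 36 (M = -9 + 45 = 36)
M + 49*1 = 36 + 49*1 = 36 + 49 = 85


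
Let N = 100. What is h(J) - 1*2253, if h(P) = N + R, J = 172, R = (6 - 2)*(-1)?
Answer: -2157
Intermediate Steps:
R = -4 (R = 4*(-1) = -4)
h(P) = 96 (h(P) = 100 - 4 = 96)
h(J) - 1*2253 = 96 - 1*2253 = 96 - 2253 = -2157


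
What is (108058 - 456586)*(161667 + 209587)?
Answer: -129392414112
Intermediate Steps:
(108058 - 456586)*(161667 + 209587) = -348528*371254 = -129392414112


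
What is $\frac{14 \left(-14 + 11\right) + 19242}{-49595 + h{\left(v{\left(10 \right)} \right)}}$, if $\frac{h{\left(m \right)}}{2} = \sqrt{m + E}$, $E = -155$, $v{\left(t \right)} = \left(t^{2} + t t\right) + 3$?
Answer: $- \frac{952224000}{2459663833} - \frac{153600 \sqrt{3}}{2459663833} \approx -0.38724$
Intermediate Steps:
$v{\left(t \right)} = 3 + 2 t^{2}$ ($v{\left(t \right)} = \left(t^{2} + t^{2}\right) + 3 = 2 t^{2} + 3 = 3 + 2 t^{2}$)
$h{\left(m \right)} = 2 \sqrt{-155 + m}$ ($h{\left(m \right)} = 2 \sqrt{m - 155} = 2 \sqrt{-155 + m}$)
$\frac{14 \left(-14 + 11\right) + 19242}{-49595 + h{\left(v{\left(10 \right)} \right)}} = \frac{14 \left(-14 + 11\right) + 19242}{-49595 + 2 \sqrt{-155 + \left(3 + 2 \cdot 10^{2}\right)}} = \frac{14 \left(-3\right) + 19242}{-49595 + 2 \sqrt{-155 + \left(3 + 2 \cdot 100\right)}} = \frac{-42 + 19242}{-49595 + 2 \sqrt{-155 + \left(3 + 200\right)}} = \frac{19200}{-49595 + 2 \sqrt{-155 + 203}} = \frac{19200}{-49595 + 2 \sqrt{48}} = \frac{19200}{-49595 + 2 \cdot 4 \sqrt{3}} = \frac{19200}{-49595 + 8 \sqrt{3}}$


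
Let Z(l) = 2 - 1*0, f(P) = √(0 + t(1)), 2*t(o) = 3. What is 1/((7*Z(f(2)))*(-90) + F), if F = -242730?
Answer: -1/243990 ≈ -4.0985e-6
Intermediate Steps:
t(o) = 3/2 (t(o) = (½)*3 = 3/2)
f(P) = √6/2 (f(P) = √(0 + 3/2) = √(3/2) = √6/2)
Z(l) = 2 (Z(l) = 2 + 0 = 2)
1/((7*Z(f(2)))*(-90) + F) = 1/((7*2)*(-90) - 242730) = 1/(14*(-90) - 242730) = 1/(-1260 - 242730) = 1/(-243990) = -1/243990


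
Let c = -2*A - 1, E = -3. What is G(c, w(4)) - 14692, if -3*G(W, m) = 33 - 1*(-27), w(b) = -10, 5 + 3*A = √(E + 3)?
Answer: -14712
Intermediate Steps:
A = -5/3 (A = -5/3 + √(-3 + 3)/3 = -5/3 + √0/3 = -5/3 + (⅓)*0 = -5/3 + 0 = -5/3 ≈ -1.6667)
c = 7/3 (c = -2*(-5/3) - 1 = 10/3 - 1 = 7/3 ≈ 2.3333)
G(W, m) = -20 (G(W, m) = -(33 - 1*(-27))/3 = -(33 + 27)/3 = -⅓*60 = -20)
G(c, w(4)) - 14692 = -20 - 14692 = -14712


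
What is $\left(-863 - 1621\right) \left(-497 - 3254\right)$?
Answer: $9317484$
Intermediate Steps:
$\left(-863 - 1621\right) \left(-497 - 3254\right) = \left(-2484\right) \left(-3751\right) = 9317484$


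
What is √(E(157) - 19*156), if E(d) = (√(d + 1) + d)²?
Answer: √(21843 + 314*√158) ≈ 160.59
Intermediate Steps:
E(d) = (d + √(1 + d))² (E(d) = (√(1 + d) + d)² = (d + √(1 + d))²)
√(E(157) - 19*156) = √((157 + √(1 + 157))² - 19*156) = √((157 + √158)² - 2964) = √(-2964 + (157 + √158)²)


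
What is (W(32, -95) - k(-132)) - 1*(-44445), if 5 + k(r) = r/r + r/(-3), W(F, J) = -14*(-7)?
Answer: 44503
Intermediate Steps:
W(F, J) = 98
k(r) = -4 - r/3 (k(r) = -5 + (r/r + r/(-3)) = -5 + (1 + r*(-⅓)) = -5 + (1 - r/3) = -4 - r/3)
(W(32, -95) - k(-132)) - 1*(-44445) = (98 - (-4 - ⅓*(-132))) - 1*(-44445) = (98 - (-4 + 44)) + 44445 = (98 - 1*40) + 44445 = (98 - 40) + 44445 = 58 + 44445 = 44503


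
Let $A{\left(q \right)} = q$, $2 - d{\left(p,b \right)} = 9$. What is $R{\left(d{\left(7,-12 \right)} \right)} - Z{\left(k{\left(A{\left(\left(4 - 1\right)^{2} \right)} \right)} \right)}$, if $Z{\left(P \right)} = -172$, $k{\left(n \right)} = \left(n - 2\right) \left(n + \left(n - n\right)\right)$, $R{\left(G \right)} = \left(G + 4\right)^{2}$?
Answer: $181$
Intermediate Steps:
$d{\left(p,b \right)} = -7$ ($d{\left(p,b \right)} = 2 - 9 = -7$)
$R{\left(G \right)} = \left(4 + G\right)^{2}$
$k{\left(n \right)} = n \left(-2 + n\right)$ ($k{\left(n \right)} = \left(-2 + n\right) \left(n + 0\right) = \left(-2 + n\right) n = n \left(-2 + n\right)$)
$R{\left(d{\left(7,-12 \right)} \right)} - Z{\left(k{\left(A{\left(\left(4 - 1\right)^{2} \right)} \right)} \right)} = \left(4 - 7\right)^{2} - -172 = \left(-3\right)^{2} + 172 = 9 + 172 = 181$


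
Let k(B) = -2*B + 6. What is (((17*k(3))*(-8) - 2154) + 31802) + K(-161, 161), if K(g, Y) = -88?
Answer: 29560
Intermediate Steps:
k(B) = 6 - 2*B
(((17*k(3))*(-8) - 2154) + 31802) + K(-161, 161) = (((17*(6 - 2*3))*(-8) - 2154) + 31802) - 88 = (((17*(6 - 6))*(-8) - 2154) + 31802) - 88 = (((17*0)*(-8) - 2154) + 31802) - 88 = ((0*(-8) - 2154) + 31802) - 88 = ((0 - 2154) + 31802) - 88 = (-2154 + 31802) - 88 = 29648 - 88 = 29560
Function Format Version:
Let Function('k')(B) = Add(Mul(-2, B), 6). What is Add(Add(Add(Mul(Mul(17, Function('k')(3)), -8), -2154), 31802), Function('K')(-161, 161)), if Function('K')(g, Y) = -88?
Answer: 29560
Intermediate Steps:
Function('k')(B) = Add(6, Mul(-2, B))
Add(Add(Add(Mul(Mul(17, Function('k')(3)), -8), -2154), 31802), Function('K')(-161, 161)) = Add(Add(Add(Mul(Mul(17, Add(6, Mul(-2, 3))), -8), -2154), 31802), -88) = Add(Add(Add(Mul(Mul(17, Add(6, -6)), -8), -2154), 31802), -88) = Add(Add(Add(Mul(Mul(17, 0), -8), -2154), 31802), -88) = Add(Add(Add(Mul(0, -8), -2154), 31802), -88) = Add(Add(Add(0, -2154), 31802), -88) = Add(Add(-2154, 31802), -88) = Add(29648, -88) = 29560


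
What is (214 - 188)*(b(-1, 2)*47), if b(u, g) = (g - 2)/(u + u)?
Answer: 0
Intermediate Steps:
b(u, g) = (-2 + g)/(2*u) (b(u, g) = (-2 + g)/((2*u)) = (-2 + g)*(1/(2*u)) = (-2 + g)/(2*u))
(214 - 188)*(b(-1, 2)*47) = (214 - 188)*(((1/2)*(-2 + 2)/(-1))*47) = 26*(((1/2)*(-1)*0)*47) = 26*(0*47) = 26*0 = 0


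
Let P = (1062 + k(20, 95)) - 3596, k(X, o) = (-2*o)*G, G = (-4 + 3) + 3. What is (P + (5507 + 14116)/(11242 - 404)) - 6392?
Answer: -100838805/10838 ≈ -9304.2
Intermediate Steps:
G = 2 (G = -1 + 3 = 2)
k(X, o) = -4*o (k(X, o) = -2*o*2 = -4*o)
P = -2914 (P = (1062 - 4*95) - 3596 = (1062 - 380) - 3596 = 682 - 3596 = -2914)
(P + (5507 + 14116)/(11242 - 404)) - 6392 = (-2914 + (5507 + 14116)/(11242 - 404)) - 6392 = (-2914 + 19623/10838) - 6392 = -31562309/10838 - 6392 = -100838805/10838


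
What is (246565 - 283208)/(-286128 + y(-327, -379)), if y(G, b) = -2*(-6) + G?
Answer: 36643/286443 ≈ 0.12792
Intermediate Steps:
y(G, b) = 12 + G
(246565 - 283208)/(-286128 + y(-327, -379)) = (246565 - 283208)/(-286128 + (12 - 327)) = -36643/(-286128 - 315) = -36643/(-286443) = -36643*(-1/286443) = 36643/286443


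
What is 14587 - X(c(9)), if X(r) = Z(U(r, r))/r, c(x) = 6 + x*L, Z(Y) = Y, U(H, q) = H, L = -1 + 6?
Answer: 14586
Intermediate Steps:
L = 5
c(x) = 6 + 5*x (c(x) = 6 + x*5 = 6 + 5*x)
X(r) = 1 (X(r) = r/r = 1)
14587 - X(c(9)) = 14587 - 1*1 = 14587 - 1 = 14586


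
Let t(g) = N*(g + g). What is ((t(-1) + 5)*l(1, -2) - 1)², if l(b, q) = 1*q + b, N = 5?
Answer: 16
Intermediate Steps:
t(g) = 10*g (t(g) = 5*(g + g) = 5*(2*g) = 10*g)
l(b, q) = b + q (l(b, q) = q + b = b + q)
((t(-1) + 5)*l(1, -2) - 1)² = ((10*(-1) + 5)*(1 - 2) - 1)² = ((-10 + 5)*(-1) - 1)² = (-5*(-1) - 1)² = (5 - 1)² = 4² = 16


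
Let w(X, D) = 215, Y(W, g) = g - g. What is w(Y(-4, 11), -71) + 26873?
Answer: 27088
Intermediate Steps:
Y(W, g) = 0
w(Y(-4, 11), -71) + 26873 = 215 + 26873 = 27088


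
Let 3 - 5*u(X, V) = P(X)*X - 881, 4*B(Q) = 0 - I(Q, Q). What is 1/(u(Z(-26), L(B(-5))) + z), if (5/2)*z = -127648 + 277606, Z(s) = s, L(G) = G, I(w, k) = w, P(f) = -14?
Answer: 5/300436 ≈ 1.6642e-5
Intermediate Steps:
B(Q) = -Q/4 (B(Q) = (0 - Q)/4 = (-Q)/4 = -Q/4)
z = 299916/5 (z = 2*(-127648 + 277606)/5 = (⅖)*149958 = 299916/5 ≈ 59983.)
u(X, V) = 884/5 + 14*X/5 (u(X, V) = ⅗ - (-14*X - 881)/5 = ⅗ - (-881 - 14*X)/5 = ⅗ + (881/5 + 14*X/5) = 884/5 + 14*X/5)
1/(u(Z(-26), L(B(-5))) + z) = 1/((884/5 + (14/5)*(-26)) + 299916/5) = 1/((884/5 - 364/5) + 299916/5) = 1/(104 + 299916/5) = 1/(300436/5) = 5/300436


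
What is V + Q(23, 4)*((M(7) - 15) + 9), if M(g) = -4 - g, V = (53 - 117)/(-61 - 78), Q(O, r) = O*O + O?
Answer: -1304312/139 ≈ -9383.5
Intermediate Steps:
Q(O, r) = O + O² (Q(O, r) = O² + O = O + O²)
V = 64/139 (V = -64/(-139) = -64*(-1/139) = 64/139 ≈ 0.46043)
V + Q(23, 4)*((M(7) - 15) + 9) = 64/139 + (23*(1 + 23))*(((-4 - 1*7) - 15) + 9) = 64/139 + (23*24)*(((-4 - 7) - 15) + 9) = 64/139 + 552*((-11 - 15) + 9) = 64/139 + 552*(-26 + 9) = 64/139 + 552*(-17) = 64/139 - 9384 = -1304312/139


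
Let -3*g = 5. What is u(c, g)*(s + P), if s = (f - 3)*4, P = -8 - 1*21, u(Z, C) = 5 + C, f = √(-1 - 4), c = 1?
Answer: -410/3 + 40*I*√5/3 ≈ -136.67 + 29.814*I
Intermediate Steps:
g = -5/3 (g = -⅓*5 = -5/3 ≈ -1.6667)
f = I*√5 (f = √(-5) = I*√5 ≈ 2.2361*I)
P = -29 (P = -8 - 21 = -29)
s = -12 + 4*I*√5 (s = (I*√5 - 3)*4 = (-3 + I*√5)*4 = -12 + 4*I*√5 ≈ -12.0 + 8.9443*I)
u(c, g)*(s + P) = (5 - 5/3)*((-12 + 4*I*√5) - 29) = 10*(-41 + 4*I*√5)/3 = -410/3 + 40*I*√5/3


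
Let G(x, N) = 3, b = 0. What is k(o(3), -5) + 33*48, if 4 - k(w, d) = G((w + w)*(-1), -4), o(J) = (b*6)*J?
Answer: 1585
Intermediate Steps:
o(J) = 0 (o(J) = (0*6)*J = 0*J = 0)
k(w, d) = 1 (k(w, d) = 4 - 1*3 = 4 - 3 = 1)
k(o(3), -5) + 33*48 = 1 + 33*48 = 1 + 1584 = 1585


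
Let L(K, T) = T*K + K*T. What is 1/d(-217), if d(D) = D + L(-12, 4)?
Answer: -1/313 ≈ -0.0031949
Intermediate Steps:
L(K, T) = 2*K*T (L(K, T) = K*T + K*T = 2*K*T)
d(D) = -96 + D (d(D) = D + 2*(-12)*4 = D - 96 = -96 + D)
1/d(-217) = 1/(-96 - 217) = 1/(-313) = -1/313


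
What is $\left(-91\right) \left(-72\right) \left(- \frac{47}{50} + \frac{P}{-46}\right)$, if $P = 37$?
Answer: $- \frac{6571656}{575} \approx -11429.0$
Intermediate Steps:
$\left(-91\right) \left(-72\right) \left(- \frac{47}{50} + \frac{P}{-46}\right) = \left(-91\right) \left(-72\right) \left(- \frac{47}{50} + \frac{37}{-46}\right) = 6552 \left(\left(-47\right) \frac{1}{50} + 37 \left(- \frac{1}{46}\right)\right) = 6552 \left(- \frac{47}{50} - \frac{37}{46}\right) = 6552 \left(- \frac{1003}{575}\right) = - \frac{6571656}{575}$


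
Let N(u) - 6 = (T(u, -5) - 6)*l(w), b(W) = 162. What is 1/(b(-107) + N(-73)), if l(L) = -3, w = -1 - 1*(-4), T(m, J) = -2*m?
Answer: -1/252 ≈ -0.0039683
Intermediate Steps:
w = 3 (w = -1 + 4 = 3)
N(u) = 24 + 6*u (N(u) = 6 + (-2*u - 6)*(-3) = 6 + (-6 - 2*u)*(-3) = 6 + (18 + 6*u) = 24 + 6*u)
1/(b(-107) + N(-73)) = 1/(162 + (24 + 6*(-73))) = 1/(162 + (24 - 438)) = 1/(162 - 414) = 1/(-252) = -1/252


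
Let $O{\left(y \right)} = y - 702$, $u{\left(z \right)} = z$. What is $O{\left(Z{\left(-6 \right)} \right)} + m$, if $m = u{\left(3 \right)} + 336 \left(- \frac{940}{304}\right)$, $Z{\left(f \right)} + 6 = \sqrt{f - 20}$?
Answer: $- \frac{33135}{19} + i \sqrt{26} \approx -1743.9 + 5.099 i$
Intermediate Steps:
$Z{\left(f \right)} = -6 + \sqrt{-20 + f}$ ($Z{\left(f \right)} = -6 + \sqrt{f - 20} = -6 + \sqrt{-20 + f}$)
$m = - \frac{19683}{19}$ ($m = 3 + 336 \left(- \frac{940}{304}\right) = 3 + 336 \left(\left(-940\right) \frac{1}{304}\right) = 3 + 336 \left(- \frac{235}{76}\right) = 3 - \frac{19740}{19} = - \frac{19683}{19} \approx -1035.9$)
$O{\left(y \right)} = -702 + y$
$O{\left(Z{\left(-6 \right)} \right)} + m = \left(-702 - \left(6 - \sqrt{-20 - 6}\right)\right) - \frac{19683}{19} = \left(-702 - \left(6 - \sqrt{-26}\right)\right) - \frac{19683}{19} = \left(-702 - \left(6 - i \sqrt{26}\right)\right) - \frac{19683}{19} = \left(-708 + i \sqrt{26}\right) - \frac{19683}{19} = - \frac{33135}{19} + i \sqrt{26}$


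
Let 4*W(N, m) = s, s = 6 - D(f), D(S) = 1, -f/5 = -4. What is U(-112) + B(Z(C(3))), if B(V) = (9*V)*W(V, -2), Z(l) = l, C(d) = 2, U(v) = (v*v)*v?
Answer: -2809811/2 ≈ -1.4049e+6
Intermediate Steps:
f = 20 (f = -5*(-4) = 20)
s = 5 (s = 6 - 1*1 = 6 - 1 = 5)
U(v) = v³ (U(v) = v²*v = v³)
W(N, m) = 5/4 (W(N, m) = (¼)*5 = 5/4)
B(V) = 45*V/4 (B(V) = (9*V)*(5/4) = 45*V/4)
U(-112) + B(Z(C(3))) = (-112)³ + (45/4)*2 = -1404928 + 45/2 = -2809811/2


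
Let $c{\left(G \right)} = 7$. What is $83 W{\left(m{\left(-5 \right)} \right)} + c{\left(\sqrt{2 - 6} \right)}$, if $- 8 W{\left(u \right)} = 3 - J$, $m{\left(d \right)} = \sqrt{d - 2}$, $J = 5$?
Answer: $\frac{111}{4} \approx 27.75$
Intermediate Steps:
$m{\left(d \right)} = \sqrt{-2 + d}$
$W{\left(u \right)} = \frac{1}{4}$ ($W{\left(u \right)} = - \frac{3 - 5}{8} = \left(- \frac{1}{8}\right) \left(-2\right) = \frac{1}{4}$)
$83 W{\left(m{\left(-5 \right)} \right)} + c{\left(\sqrt{2 - 6} \right)} = 83 \cdot \frac{1}{4} + 7 = \frac{83}{4} + 7 = \frac{111}{4}$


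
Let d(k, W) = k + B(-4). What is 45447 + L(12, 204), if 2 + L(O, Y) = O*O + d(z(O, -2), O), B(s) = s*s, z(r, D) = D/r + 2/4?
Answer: 136816/3 ≈ 45605.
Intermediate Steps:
z(r, D) = 1/2 + D/r (z(r, D) = D/r + 2*(1/4) = D/r + 1/2 = 1/2 + D/r)
B(s) = s**2
d(k, W) = 16 + k (d(k, W) = k + (-4)**2 = k + 16 = 16 + k)
L(O, Y) = 14 + O**2 + (-2 + O/2)/O (L(O, Y) = -2 + (O*O + (16 + (-2 + O/2)/O)) = -2 + (O**2 + (16 + (-2 + O/2)/O)) = -2 + (16 + O**2 + (-2 + O/2)/O) = 14 + O**2 + (-2 + O/2)/O)
45447 + L(12, 204) = 45447 + (29/2 + 12**2 - 2/12) = 45447 + (29/2 + 144 - 2*1/12) = 45447 + (29/2 + 144 - 1/6) = 45447 + 475/3 = 136816/3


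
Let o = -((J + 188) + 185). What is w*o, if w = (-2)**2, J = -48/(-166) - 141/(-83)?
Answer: -124496/83 ≈ -1500.0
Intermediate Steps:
J = 165/83 (J = -48*(-1/166) - 141*(-1/83) = 24/83 + 141/83 = 165/83 ≈ 1.9880)
o = -31124/83 (o = -((165/83 + 188) + 185) = -(15769/83 + 185) = -1*31124/83 = -31124/83 ≈ -374.99)
w = 4
w*o = 4*(-31124/83) = -124496/83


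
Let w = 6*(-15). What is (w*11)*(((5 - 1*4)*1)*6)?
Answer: -5940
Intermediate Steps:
w = -90
(w*11)*(((5 - 1*4)*1)*6) = (-90*11)*(((5 - 1*4)*1)*6) = -990*(5 - 4)*1*6 = -990*1*1*6 = -990*6 = -5940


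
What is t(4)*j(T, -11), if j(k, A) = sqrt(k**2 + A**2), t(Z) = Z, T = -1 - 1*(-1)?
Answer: 44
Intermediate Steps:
T = 0 (T = -1 + 1 = 0)
j(k, A) = sqrt(A**2 + k**2)
t(4)*j(T, -11) = 4*sqrt((-11)**2 + 0**2) = 4*sqrt(121 + 0) = 4*sqrt(121) = 4*11 = 44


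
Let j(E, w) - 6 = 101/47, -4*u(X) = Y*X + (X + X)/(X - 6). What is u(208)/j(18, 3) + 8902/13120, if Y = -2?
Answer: 3394738673/253760480 ≈ 13.378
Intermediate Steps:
u(X) = X/2 - X/(2*(-6 + X)) (u(X) = -(-2*X + (X + X)/(X - 6))/4 = -(-2*X + (2*X)/(-6 + X))/4 = -(-2*X + 2*X/(-6 + X))/4 = X/2 - X/(2*(-6 + X)))
j(E, w) = 383/47 (j(E, w) = 6 + 101/47 = 383/47)
u(208)/j(18, 3) + 8902/13120 = ((1/2)*208*(-7 + 208)/(-6 + 208))/(383/47) + 8902/13120 = ((1/2)*208*201/202)*(47/383) + 8902*(1/13120) = ((1/2)*208*(1/202)*201)*(47/383) + 4451/6560 = (10452/101)*(47/383) + 4451/6560 = 491244/38683 + 4451/6560 = 3394738673/253760480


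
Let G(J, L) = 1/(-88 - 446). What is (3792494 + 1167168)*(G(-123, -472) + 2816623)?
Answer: 3729855979920911/267 ≈ 1.3969e+13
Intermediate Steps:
G(J, L) = -1/534 (G(J, L) = 1/(-534) = -1/534)
(3792494 + 1167168)*(G(-123, -472) + 2816623) = (3792494 + 1167168)*(-1/534 + 2816623) = 4959662*(1504076681/534) = 3729855979920911/267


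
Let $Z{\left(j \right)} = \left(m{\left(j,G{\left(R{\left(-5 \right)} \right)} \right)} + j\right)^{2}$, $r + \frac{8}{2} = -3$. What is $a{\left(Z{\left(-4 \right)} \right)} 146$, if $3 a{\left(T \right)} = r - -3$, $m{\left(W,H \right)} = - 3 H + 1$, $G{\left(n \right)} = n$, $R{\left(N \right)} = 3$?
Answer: $- \frac{584}{3} \approx -194.67$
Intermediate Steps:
$r = -7$ ($r = -4 - 3 = -7$)
$m{\left(W,H \right)} = 1 - 3 H$
$Z{\left(j \right)} = \left(-8 + j\right)^{2}$ ($Z{\left(j \right)} = \left(\left(1 - 9\right) + j\right)^{2} = \left(-8 + j\right)^{2}$)
$a{\left(T \right)} = - \frac{4}{3}$ ($a{\left(T \right)} = \frac{-7 - -3}{3} = \frac{-7 + 3}{3} = \frac{1}{3} \left(-4\right) = - \frac{4}{3}$)
$a{\left(Z{\left(-4 \right)} \right)} 146 = \left(- \frac{4}{3}\right) 146 = - \frac{584}{3}$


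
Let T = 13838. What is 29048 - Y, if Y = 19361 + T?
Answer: -4151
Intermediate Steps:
Y = 33199 (Y = 19361 + 13838 = 33199)
29048 - Y = 29048 - 1*33199 = 29048 - 33199 = -4151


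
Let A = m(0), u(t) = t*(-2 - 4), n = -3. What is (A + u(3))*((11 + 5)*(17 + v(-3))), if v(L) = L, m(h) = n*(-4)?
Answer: -1344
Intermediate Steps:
m(h) = 12 (m(h) = -3*(-4) = 12)
u(t) = -6*t (u(t) = t*(-6) = -6*t)
A = 12
(A + u(3))*((11 + 5)*(17 + v(-3))) = (12 - 6*3)*((11 + 5)*(17 - 3)) = (12 - 18)*(16*14) = -6*224 = -1344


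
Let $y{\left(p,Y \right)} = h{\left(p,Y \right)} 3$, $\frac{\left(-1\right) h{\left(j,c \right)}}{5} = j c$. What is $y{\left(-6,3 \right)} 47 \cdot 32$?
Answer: $406080$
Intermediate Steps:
$h{\left(j,c \right)} = - 5 c j$ ($h{\left(j,c \right)} = - 5 j c = - 5 c j$)
$y{\left(p,Y \right)} = - 15 Y p$ ($y{\left(p,Y \right)} = - 5 Y p 3 = - 15 Y p$)
$y{\left(-6,3 \right)} 47 \cdot 32 = \left(-15\right) 3 \left(-6\right) 47 \cdot 32 = 270 \cdot 47 \cdot 32 = 12690 \cdot 32 = 406080$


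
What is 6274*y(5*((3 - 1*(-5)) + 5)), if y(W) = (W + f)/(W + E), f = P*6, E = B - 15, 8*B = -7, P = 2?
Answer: 3864784/393 ≈ 9834.1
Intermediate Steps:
B = -7/8 (B = (⅛)*(-7) = -7/8 ≈ -0.87500)
E = -127/8 (E = -7/8 - 15 = -127/8 ≈ -15.875)
f = 12 (f = 2*6 = 12)
y(W) = (12 + W)/(-127/8 + W) (y(W) = (W + 12)/(W - 127/8) = (12 + W)/(-127/8 + W))
6274*y(5*((3 - 1*(-5)) + 5)) = 6274*(8*(12 + 5*((3 - 1*(-5)) + 5))/(-127 + 8*(5*((3 - 1*(-5)) + 5)))) = 6274*(8*(12 + 5*((3 + 5) + 5))/(-127 + 8*(5*((3 + 5) + 5)))) = 6274*(8*(12 + 5*(8 + 5))/(-127 + 8*(5*(8 + 5)))) = 6274*(8*(12 + 5*13)/(-127 + 8*(5*13))) = 6274*(8*(12 + 65)/(-127 + 8*65)) = 6274*(8*77/(-127 + 520)) = 6274*(8*77/393) = 6274*(8*(1/393)*77) = 6274*(616/393) = 3864784/393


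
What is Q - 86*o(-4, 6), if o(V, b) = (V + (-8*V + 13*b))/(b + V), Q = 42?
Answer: -4516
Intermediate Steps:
o(V, b) = (-7*V + 13*b)/(V + b)
Q - 86*o(-4, 6) = 42 - 86*(-7*(-4) + 13*6)/(-4 + 6) = 42 - 86*(28 + 78)/2 = 42 - 43*106 = 42 - 86*53 = 42 - 4558 = -4516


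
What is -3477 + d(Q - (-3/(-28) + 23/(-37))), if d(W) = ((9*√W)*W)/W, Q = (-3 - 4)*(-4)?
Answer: -3477 + 9*√7651119/518 ≈ -3428.9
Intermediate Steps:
Q = 28 (Q = -7*(-4) = 28)
d(W) = 9*√W (d(W) = (9*W^(3/2))/W = 9*√W)
-3477 + d(Q - (-3/(-28) + 23/(-37))) = -3477 + 9*√(28 - (-3/(-28) + 23/(-37))) = -3477 + 9*√(28 - (-3*(-1/28) + 23*(-1/37))) = -3477 + 9*√(28 - (3/28 - 23/37)) = -3477 + 9*√(28 - 1*(-533/1036)) = -3477 + 9*√(28 + 533/1036) = -3477 + 9*√(29541/1036) = -3477 + 9*(√7651119/518) = -3477 + 9*√7651119/518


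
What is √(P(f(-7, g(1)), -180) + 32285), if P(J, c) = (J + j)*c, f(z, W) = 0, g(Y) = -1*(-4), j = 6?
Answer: 79*√5 ≈ 176.65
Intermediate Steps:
g(Y) = 4
P(J, c) = c*(6 + J) (P(J, c) = (J + 6)*c = (6 + J)*c = c*(6 + J))
√(P(f(-7, g(1)), -180) + 32285) = √(-180*(6 + 0) + 32285) = √(-180*6 + 32285) = √(-1080 + 32285) = √31205 = 79*√5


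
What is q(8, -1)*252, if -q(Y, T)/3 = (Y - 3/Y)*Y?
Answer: -46116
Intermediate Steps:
q(Y, T) = -3*Y*(Y - 3/Y) (q(Y, T) = -3*(Y - 3/Y)*Y = -3*Y*(Y - 3/Y))
q(8, -1)*252 = (9 - 3*8²)*252 = (9 - 3*64)*252 = (9 - 192)*252 = -183*252 = -46116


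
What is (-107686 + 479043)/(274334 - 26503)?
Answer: 371357/247831 ≈ 1.4984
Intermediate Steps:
(-107686 + 479043)/(274334 - 26503) = 371357/247831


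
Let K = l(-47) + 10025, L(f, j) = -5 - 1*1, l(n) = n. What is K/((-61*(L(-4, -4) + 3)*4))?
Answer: 1663/122 ≈ 13.631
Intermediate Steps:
L(f, j) = -6 (L(f, j) = -5 - 1 = -6)
K = 9978 (K = -47 + 10025 = 9978)
K/((-61*(L(-4, -4) + 3)*4)) = 9978/((-61*(-6 + 3)*4)) = 9978/((-(-183)*4)) = 9978/((-61*(-12))) = 9978/732 = 9978*(1/732) = 1663/122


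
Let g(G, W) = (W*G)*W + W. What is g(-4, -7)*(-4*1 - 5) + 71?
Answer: 1898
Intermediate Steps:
g(G, W) = W + G*W² (g(G, W) = (G*W)*W + W = G*W² + W = W + G*W²)
g(-4, -7)*(-4*1 - 5) + 71 = (-7*(1 - 4*(-7)))*(-4*1 - 5) + 71 = (-7*(1 + 28))*(-4 - 5) + 71 = -7*29*(-9) + 71 = -203*(-9) + 71 = 1827 + 71 = 1898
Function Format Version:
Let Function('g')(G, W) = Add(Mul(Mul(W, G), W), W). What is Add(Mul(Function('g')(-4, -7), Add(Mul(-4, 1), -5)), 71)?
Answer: 1898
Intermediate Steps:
Function('g')(G, W) = Add(W, Mul(G, Pow(W, 2))) (Function('g')(G, W) = Add(Mul(Mul(G, W), W), W) = Add(Mul(G, Pow(W, 2)), W) = Add(W, Mul(G, Pow(W, 2))))
Add(Mul(Function('g')(-4, -7), Add(Mul(-4, 1), -5)), 71) = Add(Mul(Mul(-7, Add(1, Mul(-4, -7))), Add(Mul(-4, 1), -5)), 71) = Add(Mul(Mul(-7, Add(1, 28)), Add(-4, -5)), 71) = Add(Mul(Mul(-7, 29), -9), 71) = Add(Mul(-203, -9), 71) = Add(1827, 71) = 1898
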